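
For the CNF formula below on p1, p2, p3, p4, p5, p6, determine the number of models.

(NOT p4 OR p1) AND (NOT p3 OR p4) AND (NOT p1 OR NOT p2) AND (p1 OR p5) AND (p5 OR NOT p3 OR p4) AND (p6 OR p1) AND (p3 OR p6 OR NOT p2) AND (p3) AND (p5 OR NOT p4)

2

There are 2^6 = 64 truth assignments over (p1, p2, p3, p4, p5, p6).
Split on p5. With p5 = true, the clauses containing p5 are satisfied and NOT p5 drops from the rest; 2 of the 2^5 = 32 assignments to the other variables satisfy what remains.
With p5 = false, by the same count on the reduced clause set, 0 assignments work.
(One model: p1=T, p2=F, p3=T, p4=T, p5=T, p6=F.)
Total: 2 + 0 = 2.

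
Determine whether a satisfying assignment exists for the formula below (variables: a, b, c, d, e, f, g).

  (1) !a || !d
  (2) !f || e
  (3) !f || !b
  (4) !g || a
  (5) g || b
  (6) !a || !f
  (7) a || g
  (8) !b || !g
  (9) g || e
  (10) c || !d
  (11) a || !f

Suppose a = true.
From the singleton clause (!d), d = false.
From the singleton clause (!f), f = false.
Suppose g = true.
From the singleton clause (!b), b = false.
No clause remains; c, e are free.
A satisfying assignment: a: true, b: false, c: false, d: false, e: false, f: false, g: true.

Yes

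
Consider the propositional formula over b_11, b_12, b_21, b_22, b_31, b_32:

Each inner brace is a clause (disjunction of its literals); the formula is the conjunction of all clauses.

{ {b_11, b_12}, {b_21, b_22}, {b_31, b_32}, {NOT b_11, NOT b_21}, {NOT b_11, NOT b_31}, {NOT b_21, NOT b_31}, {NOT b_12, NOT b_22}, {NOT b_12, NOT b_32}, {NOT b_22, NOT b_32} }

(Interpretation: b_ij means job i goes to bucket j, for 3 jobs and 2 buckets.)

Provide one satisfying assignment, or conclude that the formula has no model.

UNSATISFIABLE

Branch on b_11: set b_11 = true.
From the singleton clause (NOT b_21), b_21 = false.
From the singleton clause (b_22), b_22 = true.
From the singleton clause (NOT b_31), b_31 = false.
From the singleton clause (b_32), b_32 = true.
Now (NOT b_32) is unsatisfied and unit — conflict.
That branch fails; take b_11 = false instead.
From the singleton clause (b_12), b_12 = true.
From the singleton clause (NOT b_22), b_22 = false.
From the singleton clause (b_21), b_21 = true.
From the singleton clause (NOT b_31), b_31 = false.
From the singleton clause (b_32), b_32 = true.
Now (NOT b_32) is unsatisfied and unit — conflict.
Either choice for b_11 ends in contradiction.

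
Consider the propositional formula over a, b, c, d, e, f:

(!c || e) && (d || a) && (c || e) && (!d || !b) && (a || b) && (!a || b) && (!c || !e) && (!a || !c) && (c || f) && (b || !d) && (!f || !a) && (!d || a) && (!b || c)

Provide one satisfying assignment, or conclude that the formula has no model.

Suppose c = false.
The clause (e) is unit, so e = true.
The clause (f) is unit, so f = true.
The clause (!a) is unit, so a = false.
The clause (d) is unit, so d = true.
But (!d) is also a unit clause — contradiction.
That branch fails; take c = true instead.
The clause (e) is unit, so e = true.
But (!e) is also a unit clause — contradiction.
Either choice for c ends in contradiction.

UNSATISFIABLE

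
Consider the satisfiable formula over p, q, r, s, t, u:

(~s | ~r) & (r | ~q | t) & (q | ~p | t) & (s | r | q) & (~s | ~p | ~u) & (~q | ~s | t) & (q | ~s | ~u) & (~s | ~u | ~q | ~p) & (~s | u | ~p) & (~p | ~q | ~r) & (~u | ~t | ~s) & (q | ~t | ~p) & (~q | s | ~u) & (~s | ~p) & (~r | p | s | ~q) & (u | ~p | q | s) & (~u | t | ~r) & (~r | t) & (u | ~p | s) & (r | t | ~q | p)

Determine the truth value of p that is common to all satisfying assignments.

Suppose p = 1.
(~s) alone gives s = 0.
(u) alone gives u = 1.
(~q) alone gives q = 0.
(t) alone gives t = 1.
That conflicts with the unit clause (~t).
So every satisfying assignment has p = False.

False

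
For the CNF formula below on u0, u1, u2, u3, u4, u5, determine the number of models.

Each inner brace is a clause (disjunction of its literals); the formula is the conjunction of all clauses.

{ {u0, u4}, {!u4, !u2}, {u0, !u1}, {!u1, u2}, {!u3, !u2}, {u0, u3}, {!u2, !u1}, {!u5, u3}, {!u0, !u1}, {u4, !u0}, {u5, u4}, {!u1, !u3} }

There are 2^6 = 64 truth assignments over (u0, u1, u2, u3, u4, u5).
Split on u2. With u2 = true, the clauses containing u2 are satisfied and !u2 drops from the rest; 0 of the 2^5 = 32 assignments to the other variables satisfy what remains.
With u2 = false, by the same count on the reduced clause set, 5 assignments work.
Total: 0 + 5 = 5.

5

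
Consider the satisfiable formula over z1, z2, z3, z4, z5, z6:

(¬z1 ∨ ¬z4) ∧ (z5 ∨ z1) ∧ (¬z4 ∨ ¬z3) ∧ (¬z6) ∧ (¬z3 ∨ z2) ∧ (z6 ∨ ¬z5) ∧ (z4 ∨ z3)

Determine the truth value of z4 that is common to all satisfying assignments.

False

Suppose z4 = True.
Unit clause (¬z1) forces z1 = False.
Unit clause (z5) forces z5 = True.
Unit clause (¬z3) forces z3 = False.
Unit clause (¬z6) forces z6 = False.
But (z6) is also a unit clause — contradiction.
So every satisfying assignment has z4 = False.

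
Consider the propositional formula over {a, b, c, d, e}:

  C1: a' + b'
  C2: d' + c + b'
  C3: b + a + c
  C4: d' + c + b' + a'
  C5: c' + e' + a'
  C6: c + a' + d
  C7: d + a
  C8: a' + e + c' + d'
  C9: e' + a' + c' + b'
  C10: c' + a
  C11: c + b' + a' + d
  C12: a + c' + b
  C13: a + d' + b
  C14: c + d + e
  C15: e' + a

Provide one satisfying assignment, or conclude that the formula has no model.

Case a = 1:
The clause (b') is unit, so b = 0.
Case c = 0:
The clause (d) is unit, so d = 1.
Every clause is now satisfied; e is unconstrained.

a=1, b=0, c=0, d=1, e=0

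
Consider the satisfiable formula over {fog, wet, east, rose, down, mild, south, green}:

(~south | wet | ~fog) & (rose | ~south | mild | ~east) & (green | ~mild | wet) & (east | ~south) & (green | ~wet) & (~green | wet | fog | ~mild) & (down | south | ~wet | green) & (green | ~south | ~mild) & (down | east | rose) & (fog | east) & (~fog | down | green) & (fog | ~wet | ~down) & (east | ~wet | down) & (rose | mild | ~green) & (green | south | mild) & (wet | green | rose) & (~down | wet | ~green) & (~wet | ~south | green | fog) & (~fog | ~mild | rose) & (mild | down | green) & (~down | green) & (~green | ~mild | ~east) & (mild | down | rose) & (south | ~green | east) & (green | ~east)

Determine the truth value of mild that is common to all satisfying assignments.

False

Suppose mild = 1.
Try green = 1.
The clause (~east) is unit, so east = 0.
The clause (~south) is unit, so south = 0.
Now (south) is unsatisfied and unit — conflict.
Undo green and try green = 0.
The clause (wet) is unit, so wet = 1.
Now (~wet) is unsatisfied and unit — conflict.
Neither green = 1 nor green = 0 works.
So every satisfying assignment has mild = False.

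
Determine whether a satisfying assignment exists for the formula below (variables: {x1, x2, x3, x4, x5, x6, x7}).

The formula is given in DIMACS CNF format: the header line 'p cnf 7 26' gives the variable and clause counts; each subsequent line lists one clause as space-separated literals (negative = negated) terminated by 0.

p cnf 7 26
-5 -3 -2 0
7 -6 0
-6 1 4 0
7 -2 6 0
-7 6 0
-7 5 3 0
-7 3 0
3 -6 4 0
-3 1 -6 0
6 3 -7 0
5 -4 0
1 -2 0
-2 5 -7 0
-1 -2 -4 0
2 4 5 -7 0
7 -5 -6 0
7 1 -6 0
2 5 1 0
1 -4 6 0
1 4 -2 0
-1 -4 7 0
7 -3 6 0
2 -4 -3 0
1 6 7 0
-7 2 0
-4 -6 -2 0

Branch on x7: set x7 = False.
(¬x6) alone gives x6 = False.
(¬x2) alone gives x2 = False.
(¬x3) alone gives x3 = False.
(x1) alone gives x1 = True.
(¬x4) alone gives x4 = False.
No clause remains; x5 is free.
A satisfying assignment: x1=True,  x2=False,  x3=False,  x4=False,  x5=True,  x6=False,  x7=False.

Yes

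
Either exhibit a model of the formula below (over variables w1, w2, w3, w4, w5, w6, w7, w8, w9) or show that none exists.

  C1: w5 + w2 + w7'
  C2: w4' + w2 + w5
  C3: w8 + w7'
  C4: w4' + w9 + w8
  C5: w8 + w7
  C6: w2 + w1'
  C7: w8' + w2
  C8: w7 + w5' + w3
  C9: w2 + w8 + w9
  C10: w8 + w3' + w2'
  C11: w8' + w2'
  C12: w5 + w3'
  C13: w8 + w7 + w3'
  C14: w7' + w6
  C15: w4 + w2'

Try w8 = 1.
The clause (w2) is unit, so w2 = 1.
But (w2') is also a unit clause — contradiction.
Backtrack on w8: now try w8 = 0.
The clause (w7') is unit, so w7 = 0.
But (w7) is also a unit clause — contradiction.
Both values of w8 lead to a conflict.

UNSATISFIABLE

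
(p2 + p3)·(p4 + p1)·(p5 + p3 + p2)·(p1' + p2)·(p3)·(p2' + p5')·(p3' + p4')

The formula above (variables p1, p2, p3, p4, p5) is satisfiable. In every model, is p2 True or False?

Suppose p2 = 0.
From the singleton clause (p3), p3 = 1.
From the singleton clause (p1'), p1 = 0.
From the singleton clause (p4), p4 = 1.
But (p4') is also a unit clause — contradiction.
So every satisfying assignment has p2 = True.

True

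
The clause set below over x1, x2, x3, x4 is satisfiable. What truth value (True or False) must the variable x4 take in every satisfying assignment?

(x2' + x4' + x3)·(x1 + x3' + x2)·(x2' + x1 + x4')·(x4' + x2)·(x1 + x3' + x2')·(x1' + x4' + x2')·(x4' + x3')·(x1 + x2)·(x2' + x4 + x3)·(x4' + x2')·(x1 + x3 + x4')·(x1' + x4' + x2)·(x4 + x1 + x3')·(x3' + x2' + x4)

False

Suppose x4 = 1.
From the singleton clause (x2), x2 = 1.
But (x2') is also a unit clause — contradiction.
So every satisfying assignment has x4 = False.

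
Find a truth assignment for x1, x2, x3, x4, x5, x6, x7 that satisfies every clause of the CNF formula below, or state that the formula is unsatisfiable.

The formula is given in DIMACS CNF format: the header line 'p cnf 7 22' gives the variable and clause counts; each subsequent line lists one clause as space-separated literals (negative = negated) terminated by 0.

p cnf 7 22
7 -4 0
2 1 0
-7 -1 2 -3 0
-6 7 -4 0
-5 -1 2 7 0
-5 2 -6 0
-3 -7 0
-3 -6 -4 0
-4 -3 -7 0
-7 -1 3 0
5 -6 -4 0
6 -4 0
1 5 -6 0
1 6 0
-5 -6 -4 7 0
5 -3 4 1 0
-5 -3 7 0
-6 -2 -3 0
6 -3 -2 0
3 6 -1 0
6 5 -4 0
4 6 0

x1: True, x2: False, x3: True, x4: False, x5: False, x6: True, x7: False

Suppose x7 = False.
Unit clause (¬x4) forces x4 = False.
Unit clause (x6) forces x6 = True.
Suppose x2 = False.
Unit clause (x1) forces x1 = True.
Unit clause (¬x5) forces x5 = False.
Every clause is now satisfied; x3 is unconstrained.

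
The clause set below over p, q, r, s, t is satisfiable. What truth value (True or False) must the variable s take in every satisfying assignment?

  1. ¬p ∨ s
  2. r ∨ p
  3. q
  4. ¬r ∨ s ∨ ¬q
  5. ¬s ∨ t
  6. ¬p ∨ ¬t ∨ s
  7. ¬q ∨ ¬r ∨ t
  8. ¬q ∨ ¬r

True

Suppose s = False.
(¬p) alone gives p = False.
(r) alone gives r = True.
(q) alone gives q = True.
Now (¬q) is unsatisfied and unit — conflict.
So every satisfying assignment has s = True.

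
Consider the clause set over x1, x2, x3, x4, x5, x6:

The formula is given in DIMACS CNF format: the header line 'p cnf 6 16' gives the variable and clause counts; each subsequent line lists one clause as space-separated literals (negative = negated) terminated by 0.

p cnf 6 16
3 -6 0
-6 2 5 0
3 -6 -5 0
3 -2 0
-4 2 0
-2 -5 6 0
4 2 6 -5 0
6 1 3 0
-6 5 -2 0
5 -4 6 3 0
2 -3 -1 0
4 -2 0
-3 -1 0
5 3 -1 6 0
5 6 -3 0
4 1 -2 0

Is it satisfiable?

Suppose x3 = True.
Unit clause (¬x1) forces x1 = False.
Suppose x4 = False.
Unit clause (¬x2) forces x2 = False.
Suppose x6 = True.
Unit clause (x5) forces x5 = True.
All clauses are satisfied.
A satisfying assignment: x1: False, x2: False, x3: True, x4: False, x5: True, x6: True.

Yes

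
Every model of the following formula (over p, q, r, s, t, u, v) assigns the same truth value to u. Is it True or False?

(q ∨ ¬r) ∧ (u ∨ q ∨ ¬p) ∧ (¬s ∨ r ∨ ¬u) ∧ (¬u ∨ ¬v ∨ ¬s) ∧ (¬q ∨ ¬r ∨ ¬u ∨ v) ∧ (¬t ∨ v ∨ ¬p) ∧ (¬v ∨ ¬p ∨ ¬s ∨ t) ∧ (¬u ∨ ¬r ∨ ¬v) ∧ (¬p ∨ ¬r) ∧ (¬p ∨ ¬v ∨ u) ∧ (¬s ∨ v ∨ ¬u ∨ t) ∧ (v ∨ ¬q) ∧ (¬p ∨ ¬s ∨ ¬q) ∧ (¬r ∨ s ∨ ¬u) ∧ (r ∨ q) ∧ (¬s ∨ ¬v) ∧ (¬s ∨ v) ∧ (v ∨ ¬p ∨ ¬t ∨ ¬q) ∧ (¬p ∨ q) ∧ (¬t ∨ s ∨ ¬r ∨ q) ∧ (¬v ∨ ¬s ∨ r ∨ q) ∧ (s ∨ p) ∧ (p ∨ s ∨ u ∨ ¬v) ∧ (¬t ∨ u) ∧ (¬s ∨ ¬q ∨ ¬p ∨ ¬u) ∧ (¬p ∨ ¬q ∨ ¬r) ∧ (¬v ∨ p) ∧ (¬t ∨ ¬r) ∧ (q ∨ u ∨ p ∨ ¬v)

True

Suppose u = False.
The clause (¬t) is unit, so t = False.
Case q = True:
The clause (v) is unit, so v = True.
The clause (¬p) is unit, so p = False.
Now (p) is unsatisfied and unit — conflict.
Backtrack on q: now try q = False.
The clause (¬r) is unit, so r = False.
Now (r) is unsatisfied and unit — conflict.
Neither q = True nor q = False works.
So every satisfying assignment has u = True.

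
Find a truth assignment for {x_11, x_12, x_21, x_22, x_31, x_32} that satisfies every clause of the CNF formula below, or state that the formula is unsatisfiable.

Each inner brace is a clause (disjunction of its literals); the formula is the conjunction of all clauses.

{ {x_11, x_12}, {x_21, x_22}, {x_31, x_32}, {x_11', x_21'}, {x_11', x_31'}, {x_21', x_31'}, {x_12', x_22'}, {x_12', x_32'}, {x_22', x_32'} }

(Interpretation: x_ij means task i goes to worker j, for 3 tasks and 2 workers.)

Try x_11 = 1.
The clause (x_21') is unit, so x_21 = 0.
The clause (x_22) is unit, so x_22 = 1.
The clause (x_31') is unit, so x_31 = 0.
The clause (x_32) is unit, so x_32 = 1.
But (x_32') is also a unit clause — contradiction.
That branch fails; take x_11 = 0 instead.
The clause (x_12) is unit, so x_12 = 1.
The clause (x_22') is unit, so x_22 = 0.
The clause (x_21) is unit, so x_21 = 1.
The clause (x_31') is unit, so x_31 = 0.
The clause (x_32) is unit, so x_32 = 1.
But (x_32') is also a unit clause — contradiction.
Both values of x_11 lead to a conflict.

UNSATISFIABLE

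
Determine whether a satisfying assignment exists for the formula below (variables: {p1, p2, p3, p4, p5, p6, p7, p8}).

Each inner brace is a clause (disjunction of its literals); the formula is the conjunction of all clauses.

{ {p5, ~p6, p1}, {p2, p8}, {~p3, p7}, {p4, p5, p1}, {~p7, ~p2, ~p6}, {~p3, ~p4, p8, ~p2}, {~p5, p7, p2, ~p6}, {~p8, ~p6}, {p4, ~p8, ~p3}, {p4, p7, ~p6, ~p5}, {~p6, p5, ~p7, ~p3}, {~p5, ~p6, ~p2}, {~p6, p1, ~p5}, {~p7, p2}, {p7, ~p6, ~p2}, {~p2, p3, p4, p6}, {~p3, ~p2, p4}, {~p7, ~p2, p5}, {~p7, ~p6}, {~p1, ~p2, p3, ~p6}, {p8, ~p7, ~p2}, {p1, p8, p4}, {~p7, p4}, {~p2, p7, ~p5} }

Try p2 = 1.
Try p3 = 0.
Try p7 = 0.
The clause (~p6) is unit, so p6 = 0.
The clause (p4) is unit, so p4 = 1.
The clause (~p5) is unit, so p5 = 0.
Every clause is now satisfied; p1, p8 are unconstrained.
A satisfying assignment: p1=1,  p2=1,  p3=0,  p4=1,  p5=0,  p6=0,  p7=0,  p8=0.

Yes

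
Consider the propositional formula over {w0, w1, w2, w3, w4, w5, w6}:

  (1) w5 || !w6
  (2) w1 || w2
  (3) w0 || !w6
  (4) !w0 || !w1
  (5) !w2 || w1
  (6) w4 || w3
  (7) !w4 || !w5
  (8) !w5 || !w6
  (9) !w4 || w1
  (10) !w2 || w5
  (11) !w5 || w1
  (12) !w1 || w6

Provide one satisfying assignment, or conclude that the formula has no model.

UNSATISFIABLE

Try w5 = true.
From the singleton clause (!w4), w4 = false.
From the singleton clause (w3), w3 = true.
From the singleton clause (!w6), w6 = false.
From the singleton clause (w1), w1 = true.
Now (!w1) is unsatisfied and unit — conflict.
Backtrack on w5: now try w5 = false.
From the singleton clause (!w6), w6 = false.
From the singleton clause (!w2), w2 = false.
From the singleton clause (w1), w1 = true.
Now (!w1) is unsatisfied and unit — conflict.
Both values of w5 lead to a conflict.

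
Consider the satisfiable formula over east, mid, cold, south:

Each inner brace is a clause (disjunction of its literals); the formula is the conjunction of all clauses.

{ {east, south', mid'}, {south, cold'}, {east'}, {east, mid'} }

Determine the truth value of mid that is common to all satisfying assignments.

Suppose mid = 1.
The clause (east') is unit, so east = 0.
But (east) is also a unit clause — contradiction.
So every satisfying assignment has mid = False.

False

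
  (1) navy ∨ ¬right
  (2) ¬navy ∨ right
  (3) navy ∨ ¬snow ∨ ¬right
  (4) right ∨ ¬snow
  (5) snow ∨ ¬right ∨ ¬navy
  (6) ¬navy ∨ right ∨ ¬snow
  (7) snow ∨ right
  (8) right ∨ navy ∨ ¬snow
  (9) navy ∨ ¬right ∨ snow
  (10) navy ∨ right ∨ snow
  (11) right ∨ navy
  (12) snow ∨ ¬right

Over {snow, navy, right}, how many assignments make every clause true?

There are 2^3 = 8 truth assignments over (snow, navy, right).
Check each against the 12 clauses (columns in the order snow, navy, right):
  F F F  ✗ fails (snow ∨ right)
  F F T  ✗ fails (navy ∨ ¬right)
  F T F  ✗ fails (¬navy ∨ right)
  F T T  ✗ fails (snow ∨ ¬right ∨ ¬navy)
  T F F  ✗ fails (right ∨ ¬snow)
  T F T  ✗ fails (navy ∨ ¬right)
  T T F  ✗ fails (¬navy ∨ right)
  T T T  ✓ satisfies all
1 of the 8 rows is a model.

1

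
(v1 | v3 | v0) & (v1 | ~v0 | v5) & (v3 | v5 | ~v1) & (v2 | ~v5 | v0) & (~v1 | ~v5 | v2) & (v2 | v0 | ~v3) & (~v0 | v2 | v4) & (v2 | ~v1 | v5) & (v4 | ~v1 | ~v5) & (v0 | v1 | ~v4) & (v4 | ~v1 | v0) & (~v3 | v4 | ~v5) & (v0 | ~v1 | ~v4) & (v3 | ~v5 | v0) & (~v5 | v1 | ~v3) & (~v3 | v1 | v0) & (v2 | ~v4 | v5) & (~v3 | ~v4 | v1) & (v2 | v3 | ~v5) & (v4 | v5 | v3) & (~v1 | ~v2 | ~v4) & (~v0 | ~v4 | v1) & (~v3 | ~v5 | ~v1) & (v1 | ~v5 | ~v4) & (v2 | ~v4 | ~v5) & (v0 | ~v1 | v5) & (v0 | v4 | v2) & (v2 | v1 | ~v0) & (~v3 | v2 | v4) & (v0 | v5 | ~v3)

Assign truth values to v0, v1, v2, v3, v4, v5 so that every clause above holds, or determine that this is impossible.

v0 ↦ 1, v1 ↦ 0, v2 ↦ 1, v3 ↦ 0, v4 ↦ 0, v5 ↦ 1

Try v1 = 0.
Try v3 = 0.
(v0) alone gives v0 = 1.
(v5) alone gives v5 = 1.
(v2) alone gives v2 = 1.
(~v4) alone gives v4 = 0.
This assignment satisfies each clause.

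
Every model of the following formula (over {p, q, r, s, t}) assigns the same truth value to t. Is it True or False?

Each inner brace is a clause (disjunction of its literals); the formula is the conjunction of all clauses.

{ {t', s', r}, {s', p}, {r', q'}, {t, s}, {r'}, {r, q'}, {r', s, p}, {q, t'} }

False

Suppose t = 1.
Unit clause (r') forces r = 0.
Unit clause (s') forces s = 0.
Unit clause (q') forces q = 0.
Now (q) is unsatisfied and unit — conflict.
So every satisfying assignment has t = False.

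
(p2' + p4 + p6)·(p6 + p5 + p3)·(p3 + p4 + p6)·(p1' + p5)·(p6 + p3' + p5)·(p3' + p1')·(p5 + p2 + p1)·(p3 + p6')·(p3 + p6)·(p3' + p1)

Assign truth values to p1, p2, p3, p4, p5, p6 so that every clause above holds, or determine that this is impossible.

UNSATISFIABLE

Suppose p1 = 0.
From the singleton clause (p3'), p3 = 0.
From the singleton clause (p6'), p6 = 0.
Now (p6) is unsatisfied and unit — conflict.
That branch fails; take p1 = 1 instead.
From the singleton clause (p5), p5 = 1.
From the singleton clause (p3'), p3 = 0.
From the singleton clause (p6'), p6 = 0.
Now (p6) is unsatisfied and unit — conflict.
Neither p1 = 1 nor p1 = 0 works.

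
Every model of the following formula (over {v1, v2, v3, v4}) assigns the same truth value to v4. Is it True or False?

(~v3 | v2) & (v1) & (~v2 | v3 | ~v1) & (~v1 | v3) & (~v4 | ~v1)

False

Suppose v4 = 1.
From the singleton clause (v1), v1 = 1.
Now (~v1) is unsatisfied and unit — conflict.
So every satisfying assignment has v4 = False.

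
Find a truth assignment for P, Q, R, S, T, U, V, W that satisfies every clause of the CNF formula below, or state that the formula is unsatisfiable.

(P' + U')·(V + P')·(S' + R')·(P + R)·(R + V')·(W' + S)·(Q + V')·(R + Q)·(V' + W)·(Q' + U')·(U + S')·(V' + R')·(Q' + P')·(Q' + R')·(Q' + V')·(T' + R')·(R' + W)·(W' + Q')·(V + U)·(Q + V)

Suppose P = 0.
Unit clause (R) forces R = 1.
Unit clause (S') forces S = 0.
Unit clause (W') forces W = 0.
That conflicts with the unit clause (W).
So P must be the other value — set P = 1.
Unit clause (U') forces U = 0.
Unit clause (V) forces V = 1.
Unit clause (R) forces R = 1.
That conflicts with the unit clause (R').
Neither P = 1 nor P = 0 works.

UNSATISFIABLE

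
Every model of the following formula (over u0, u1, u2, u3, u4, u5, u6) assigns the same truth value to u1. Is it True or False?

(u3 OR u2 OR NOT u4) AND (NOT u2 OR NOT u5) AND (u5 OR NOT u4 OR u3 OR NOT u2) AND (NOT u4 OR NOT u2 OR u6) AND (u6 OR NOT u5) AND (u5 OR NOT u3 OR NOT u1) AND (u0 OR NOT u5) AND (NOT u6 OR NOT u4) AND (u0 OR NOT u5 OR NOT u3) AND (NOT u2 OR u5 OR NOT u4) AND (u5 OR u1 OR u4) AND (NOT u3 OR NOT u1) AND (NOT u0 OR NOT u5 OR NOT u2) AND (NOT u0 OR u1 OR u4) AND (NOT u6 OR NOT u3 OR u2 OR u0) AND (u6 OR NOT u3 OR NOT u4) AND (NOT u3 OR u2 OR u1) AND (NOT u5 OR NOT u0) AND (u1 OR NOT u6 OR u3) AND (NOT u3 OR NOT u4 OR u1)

True

Suppose u1 = false.
Try u2 = false.
The clause (NOT u3) is unit, so u3 = false.
The clause (NOT u4) is unit, so u4 = false.
The clause (u5) is unit, so u5 = true.
The clause (u6) is unit, so u6 = true.
But (NOT u6) is also a unit clause — contradiction.
So u2 must be the other value — set u2 = true.
The clause (NOT u5) is unit, so u5 = false.
The clause (NOT u4) is unit, so u4 = false.
But (u4) is also a unit clause — contradiction.
Both values of u2 lead to a conflict.
So every satisfying assignment has u1 = True.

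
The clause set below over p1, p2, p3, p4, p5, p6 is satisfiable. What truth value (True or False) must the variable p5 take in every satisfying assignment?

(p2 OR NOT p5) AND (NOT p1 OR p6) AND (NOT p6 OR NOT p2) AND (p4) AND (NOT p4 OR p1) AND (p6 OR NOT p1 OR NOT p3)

Suppose p5 = true.
(p2) alone gives p2 = true.
(NOT p6) alone gives p6 = false.
(NOT p1) alone gives p1 = false.
(p4) alone gives p4 = true.
That conflicts with the unit clause (NOT p4).
So every satisfying assignment has p5 = False.

False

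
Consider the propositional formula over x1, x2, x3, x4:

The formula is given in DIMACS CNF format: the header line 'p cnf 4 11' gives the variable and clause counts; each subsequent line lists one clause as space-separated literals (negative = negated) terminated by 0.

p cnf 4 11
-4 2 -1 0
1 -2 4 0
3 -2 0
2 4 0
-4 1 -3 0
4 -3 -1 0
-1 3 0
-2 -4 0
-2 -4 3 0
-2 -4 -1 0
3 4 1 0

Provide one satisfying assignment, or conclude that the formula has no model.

x1: False,  x2: False,  x3: False,  x4: True

Branch on x3: set x3 = False.
(¬x2) alone gives x2 = False.
(x4) alone gives x4 = True.
(¬x1) alone gives x1 = False.
All clauses are satisfied.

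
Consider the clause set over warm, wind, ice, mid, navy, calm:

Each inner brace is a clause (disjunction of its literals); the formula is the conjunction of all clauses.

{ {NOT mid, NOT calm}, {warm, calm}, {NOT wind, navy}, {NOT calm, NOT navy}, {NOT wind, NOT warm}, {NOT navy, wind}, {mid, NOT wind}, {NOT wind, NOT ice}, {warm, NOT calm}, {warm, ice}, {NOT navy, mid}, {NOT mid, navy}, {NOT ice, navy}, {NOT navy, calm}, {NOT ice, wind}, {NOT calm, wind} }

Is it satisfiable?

Satisfiable

Suppose mid = false.
From the singleton clause (NOT wind), wind = false.
From the singleton clause (NOT navy), navy = false.
From the singleton clause (NOT ice), ice = false.
From the singleton clause (warm), warm = true.
From the singleton clause (NOT calm), calm = false.
This assignment satisfies each clause.
A satisfying assignment: warm=true,  wind=false,  ice=false,  mid=false,  navy=false,  calm=false.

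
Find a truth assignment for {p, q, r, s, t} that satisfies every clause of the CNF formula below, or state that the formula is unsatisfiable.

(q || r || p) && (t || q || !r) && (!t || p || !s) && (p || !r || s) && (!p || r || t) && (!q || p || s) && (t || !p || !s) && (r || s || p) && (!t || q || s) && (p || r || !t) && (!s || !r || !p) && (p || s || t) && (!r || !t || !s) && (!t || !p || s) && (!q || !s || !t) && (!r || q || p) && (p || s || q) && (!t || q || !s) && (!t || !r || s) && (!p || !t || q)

p ↦ false; q ↦ true; r ↦ true; s ↦ true; t ↦ false

Try q = true.
Try p = false.
Unit clause (s) forces s = true.
Unit clause (!t) forces t = false.
No clause remains; r is free.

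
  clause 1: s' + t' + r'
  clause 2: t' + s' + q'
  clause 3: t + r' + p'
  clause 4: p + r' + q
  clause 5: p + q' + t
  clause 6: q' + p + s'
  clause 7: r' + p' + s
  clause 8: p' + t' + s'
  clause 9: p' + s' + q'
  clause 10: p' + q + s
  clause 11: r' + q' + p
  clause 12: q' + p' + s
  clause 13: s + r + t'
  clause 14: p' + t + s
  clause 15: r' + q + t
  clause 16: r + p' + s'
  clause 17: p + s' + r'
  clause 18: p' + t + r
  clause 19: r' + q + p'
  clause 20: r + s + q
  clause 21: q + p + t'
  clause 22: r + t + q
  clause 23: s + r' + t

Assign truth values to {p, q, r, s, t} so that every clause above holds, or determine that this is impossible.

UNSATISFIABLE

Branch on s: set s = 0.
Branch on r: set r = 0.
(t') alone gives t = 0.
(p') alone gives p = 0.
(q') alone gives q = 0.
Now (q) is unsatisfied and unit — conflict.
Backtrack on r: now try r = 1.
(p') alone gives p = 0.
(q) alone gives q = 1.
Now (q') is unsatisfied and unit — conflict.
Either choice for r ends in contradiction.
Backtrack on s: now try s = 1.
Branch on t: set t = 0.
Branch on r: set r = 0.
(p') alone gives p = 0.
(q') alone gives q = 0.
Now (q) is unsatisfied and unit — conflict.
Backtrack on r: now try r = 1.
(p') alone gives p = 0.
Now (p) is unsatisfied and unit — conflict.
Either choice for r ends in contradiction.
Backtrack on t: now try t = 1.
(r') alone gives r = 0.
(q') alone gives q = 0.
(p') alone gives p = 0.
Now (p) is unsatisfied and unit — conflict.
Either choice for t ends in contradiction.
Either choice for s ends in contradiction.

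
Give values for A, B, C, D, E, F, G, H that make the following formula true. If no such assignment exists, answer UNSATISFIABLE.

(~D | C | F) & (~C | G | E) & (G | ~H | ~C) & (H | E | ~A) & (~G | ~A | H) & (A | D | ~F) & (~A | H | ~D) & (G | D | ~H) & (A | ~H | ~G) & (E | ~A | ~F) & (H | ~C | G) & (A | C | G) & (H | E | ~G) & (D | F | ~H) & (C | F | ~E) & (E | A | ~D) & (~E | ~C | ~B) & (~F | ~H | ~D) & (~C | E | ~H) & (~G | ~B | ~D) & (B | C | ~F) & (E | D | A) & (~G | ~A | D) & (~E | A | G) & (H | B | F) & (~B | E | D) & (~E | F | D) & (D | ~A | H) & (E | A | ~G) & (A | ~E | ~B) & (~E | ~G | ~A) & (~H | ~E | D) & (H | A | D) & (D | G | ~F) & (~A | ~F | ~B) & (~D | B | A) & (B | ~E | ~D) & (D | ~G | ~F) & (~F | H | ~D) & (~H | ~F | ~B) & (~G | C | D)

Suppose D = 0.
Suppose A = 1.
(~G) alone gives G = 0.
(~H) alone gives H = 0.
But (H) is also a unit clause — contradiction.
Undo A and try A = 0.
(~F) alone gives F = 0.
(~H) alone gives H = 0.
But (H) is also a unit clause — contradiction.
Both values of A lead to a conflict.
Undo D and try D = 1.
Suppose C = 1.
Suppose G = 1.
(~B) alone gives B = 0.
(A) alone gives A = 1.
(H) alone gives H = 1.
(~F) alone gives F = 0.
(E) alone gives E = 1.
But (~E) is also a unit clause — contradiction.
Undo G and try G = 0.
(E) alone gives E = 1.
(~H) alone gives H = 0.
But (H) is also a unit clause — contradiction.
Both values of G lead to a conflict.
Undo C and try C = 0.
(F) alone gives F = 1.
(~H) alone gives H = 0.
But (H) is also a unit clause — contradiction.
Both values of C lead to a conflict.
Both values of D lead to a conflict.

UNSATISFIABLE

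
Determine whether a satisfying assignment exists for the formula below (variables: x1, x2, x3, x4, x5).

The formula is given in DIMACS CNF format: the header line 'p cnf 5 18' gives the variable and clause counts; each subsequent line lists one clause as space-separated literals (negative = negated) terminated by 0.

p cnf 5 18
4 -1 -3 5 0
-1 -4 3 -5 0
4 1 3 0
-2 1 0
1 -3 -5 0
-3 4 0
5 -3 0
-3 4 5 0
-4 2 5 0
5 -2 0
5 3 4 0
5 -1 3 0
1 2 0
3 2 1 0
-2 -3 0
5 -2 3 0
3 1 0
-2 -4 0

Satisfiable

Case x2 = False:
(x1) alone gives x1 = True.
Case x3 = True:
(x4) alone gives x4 = True.
(x5) alone gives x5 = True.
All clauses are satisfied.
A satisfying assignment: x1=True,  x2=False,  x3=True,  x4=True,  x5=True.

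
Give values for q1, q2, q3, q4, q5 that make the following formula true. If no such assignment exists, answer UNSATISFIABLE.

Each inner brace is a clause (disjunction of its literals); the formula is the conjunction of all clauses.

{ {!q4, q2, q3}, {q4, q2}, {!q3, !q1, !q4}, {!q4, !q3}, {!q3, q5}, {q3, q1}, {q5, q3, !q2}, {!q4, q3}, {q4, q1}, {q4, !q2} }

Suppose q4 = true.
The clause (!q3) is unit, so q3 = false.
Now (q3) is unsatisfied and unit — conflict.
So q4 must be the other value — set q4 = false.
The clause (q2) is unit, so q2 = true.
Now (!q2) is unsatisfied and unit — conflict.
Both values of q4 lead to a conflict.

UNSATISFIABLE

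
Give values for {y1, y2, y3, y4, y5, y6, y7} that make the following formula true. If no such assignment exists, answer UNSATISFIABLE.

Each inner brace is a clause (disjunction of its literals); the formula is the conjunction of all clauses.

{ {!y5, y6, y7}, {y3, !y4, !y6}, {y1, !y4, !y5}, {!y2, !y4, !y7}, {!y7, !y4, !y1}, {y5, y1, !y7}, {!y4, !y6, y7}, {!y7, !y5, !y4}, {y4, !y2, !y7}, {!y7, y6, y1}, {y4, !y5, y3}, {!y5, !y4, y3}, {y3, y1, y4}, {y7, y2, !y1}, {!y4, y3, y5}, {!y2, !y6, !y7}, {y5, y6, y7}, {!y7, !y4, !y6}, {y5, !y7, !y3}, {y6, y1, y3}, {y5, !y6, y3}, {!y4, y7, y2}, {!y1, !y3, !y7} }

y1: false; y2: true; y3: true; y4: false; y5: true; y6: true; y7: false

Try y5 = true.
Try y6 = true.
Try y3 = true.
Try y1 = false.
The clause (!y4) is unit, so y4 = false.
Try y2 = true.
The clause (!y7) is unit, so y7 = false.
Every clause now holds.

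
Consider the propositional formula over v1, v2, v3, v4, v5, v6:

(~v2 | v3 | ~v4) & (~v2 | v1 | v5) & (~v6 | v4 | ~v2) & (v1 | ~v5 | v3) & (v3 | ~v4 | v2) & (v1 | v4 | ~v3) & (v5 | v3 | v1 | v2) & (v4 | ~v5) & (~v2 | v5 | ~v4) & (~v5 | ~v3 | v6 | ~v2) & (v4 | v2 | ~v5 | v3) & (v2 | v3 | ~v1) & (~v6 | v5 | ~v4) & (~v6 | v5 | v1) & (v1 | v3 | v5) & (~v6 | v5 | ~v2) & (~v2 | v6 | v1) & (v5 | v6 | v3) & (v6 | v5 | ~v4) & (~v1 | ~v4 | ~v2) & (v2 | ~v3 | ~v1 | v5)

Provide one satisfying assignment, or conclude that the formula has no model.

Suppose v4 = 1.
Suppose v2 = 0.
Unit clause (v3) forces v3 = 1.
Suppose v6 = 0.
Unit clause (v5) forces v5 = 1.
No clause remains; v1 is free.

v1 ↦ 0; v2 ↦ 0; v3 ↦ 1; v4 ↦ 1; v5 ↦ 1; v6 ↦ 0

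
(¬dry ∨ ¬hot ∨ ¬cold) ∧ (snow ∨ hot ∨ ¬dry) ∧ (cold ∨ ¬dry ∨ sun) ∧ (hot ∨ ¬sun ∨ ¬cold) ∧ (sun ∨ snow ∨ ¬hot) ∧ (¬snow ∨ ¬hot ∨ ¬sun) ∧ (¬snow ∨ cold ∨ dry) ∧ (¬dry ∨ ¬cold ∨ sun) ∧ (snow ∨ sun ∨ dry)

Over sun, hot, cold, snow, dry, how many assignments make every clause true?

7

There are 2^5 = 32 truth assignments over (sun, hot, cold, snow, dry).
Split on snow. With snow = True, the clauses containing snow are satisfied and ¬snow drops from the rest; 3 of the 2^4 = 16 assignments to the other variables satisfy what remains.
With snow = False, by the same count on the reduced clause set, 4 assignments work.
(One model: sun=F, hot=F, cold=T, snow=T, dry=F.)
Total: 3 + 4 = 7.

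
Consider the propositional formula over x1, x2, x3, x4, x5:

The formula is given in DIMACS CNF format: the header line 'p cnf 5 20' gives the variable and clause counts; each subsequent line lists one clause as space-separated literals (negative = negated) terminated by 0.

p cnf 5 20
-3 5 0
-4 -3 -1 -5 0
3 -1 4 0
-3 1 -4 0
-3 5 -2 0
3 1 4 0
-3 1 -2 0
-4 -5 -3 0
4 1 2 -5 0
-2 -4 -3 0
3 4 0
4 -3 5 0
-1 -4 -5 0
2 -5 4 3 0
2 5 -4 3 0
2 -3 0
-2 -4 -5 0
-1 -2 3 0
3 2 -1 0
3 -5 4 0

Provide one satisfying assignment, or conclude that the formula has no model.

x1=False, x2=True, x3=False, x4=True, x5=False

Branch on x3: set x3 = False.
The clause (x4) is unit, so x4 = True.
Branch on x1: set x1 = False.
Branch on x2: set x2 = True.
The clause (¬x5) is unit, so x5 = False.
This assignment satisfies each clause.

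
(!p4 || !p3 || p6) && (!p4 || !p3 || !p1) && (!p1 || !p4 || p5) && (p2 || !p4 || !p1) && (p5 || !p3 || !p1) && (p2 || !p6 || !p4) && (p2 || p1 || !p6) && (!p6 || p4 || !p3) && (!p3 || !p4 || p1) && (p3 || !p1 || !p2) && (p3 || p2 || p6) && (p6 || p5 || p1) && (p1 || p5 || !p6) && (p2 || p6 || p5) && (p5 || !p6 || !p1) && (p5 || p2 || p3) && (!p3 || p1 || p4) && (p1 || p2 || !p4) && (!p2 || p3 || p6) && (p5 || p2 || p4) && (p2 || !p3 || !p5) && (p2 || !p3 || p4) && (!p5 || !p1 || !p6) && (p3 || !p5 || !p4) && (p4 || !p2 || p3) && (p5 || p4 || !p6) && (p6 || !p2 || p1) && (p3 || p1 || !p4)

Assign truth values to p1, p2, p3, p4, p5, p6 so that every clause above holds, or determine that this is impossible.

Case p4 = false:
Case p6 = false:
Case p3 = true:
The clause (p1) is unit, so p1 = true.
The clause (p5) is unit, so p5 = true.
The clause (p2) is unit, so p2 = true.
Every clause now holds.

p1: true; p2: true; p3: true; p4: false; p5: true; p6: false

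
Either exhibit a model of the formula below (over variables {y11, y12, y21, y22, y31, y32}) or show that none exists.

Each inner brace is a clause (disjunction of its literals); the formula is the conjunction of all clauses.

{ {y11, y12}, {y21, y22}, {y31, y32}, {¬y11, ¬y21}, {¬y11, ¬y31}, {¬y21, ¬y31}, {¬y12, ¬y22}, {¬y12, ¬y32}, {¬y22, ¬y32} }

Case y11 = True:
The clause (¬y21) is unit, so y21 = False.
The clause (y22) is unit, so y22 = True.
The clause (¬y31) is unit, so y31 = False.
The clause (y32) is unit, so y32 = True.
But (¬y32) is also a unit clause — contradiction.
So y11 must be the other value — set y11 = False.
The clause (y12) is unit, so y12 = True.
The clause (¬y22) is unit, so y22 = False.
The clause (y21) is unit, so y21 = True.
The clause (¬y31) is unit, so y31 = False.
The clause (y32) is unit, so y32 = True.
But (¬y32) is also a unit clause — contradiction.
Both values of y11 lead to a conflict.

UNSATISFIABLE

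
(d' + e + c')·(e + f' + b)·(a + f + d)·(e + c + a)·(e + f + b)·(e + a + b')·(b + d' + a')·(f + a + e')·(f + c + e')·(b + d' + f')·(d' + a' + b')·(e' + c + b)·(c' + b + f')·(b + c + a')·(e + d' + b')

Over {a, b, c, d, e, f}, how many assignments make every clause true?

There are 2^6 = 64 truth assignments over (a, b, c, d, e, f).
Split on f. With f = 1, the clauses containing f are satisfied and f' drops from the rest; 8 of the 2^5 = 32 assignments to the other variables satisfy what remains.
With f = 0, by the same count on the reduced clause set, 4 assignments work.
(One model: a=F, b=T, c=F, d=F, e=T, f=T.)
Total: 8 + 4 = 12.

12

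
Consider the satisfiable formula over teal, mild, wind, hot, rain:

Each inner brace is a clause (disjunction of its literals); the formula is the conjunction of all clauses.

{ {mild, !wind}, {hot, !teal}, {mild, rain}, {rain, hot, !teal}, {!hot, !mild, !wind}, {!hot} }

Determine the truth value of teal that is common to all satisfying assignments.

False

Suppose teal = true.
Unit clause (hot) forces hot = true.
But (!hot) is also a unit clause — contradiction.
So every satisfying assignment has teal = False.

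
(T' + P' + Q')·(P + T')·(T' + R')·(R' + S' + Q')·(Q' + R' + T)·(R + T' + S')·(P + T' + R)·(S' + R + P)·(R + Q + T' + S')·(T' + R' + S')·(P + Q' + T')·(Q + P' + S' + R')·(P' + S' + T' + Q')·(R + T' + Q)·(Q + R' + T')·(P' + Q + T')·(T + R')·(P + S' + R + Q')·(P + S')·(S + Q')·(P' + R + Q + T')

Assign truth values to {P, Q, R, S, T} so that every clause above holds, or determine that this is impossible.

Try P = 1.
Try T = 0.
The clause (R') is unit, so R = 0.
Try S = 0.
The clause (Q') is unit, so Q = 0.
All clauses are satisfied.

P: 1; Q: 0; R: 0; S: 0; T: 0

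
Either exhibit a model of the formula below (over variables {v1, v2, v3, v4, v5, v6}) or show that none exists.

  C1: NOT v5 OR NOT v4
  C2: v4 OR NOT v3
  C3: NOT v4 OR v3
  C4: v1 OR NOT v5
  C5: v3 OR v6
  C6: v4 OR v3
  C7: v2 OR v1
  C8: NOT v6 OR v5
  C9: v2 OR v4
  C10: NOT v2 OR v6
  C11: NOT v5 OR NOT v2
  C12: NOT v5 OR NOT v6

v1=true; v2=false; v3=true; v4=true; v5=false; v6=false

Case v5 = false:
(NOT v6) alone gives v6 = false.
(v3) alone gives v3 = true.
(v4) alone gives v4 = true.
(NOT v2) alone gives v2 = false.
(v1) alone gives v1 = true.
This assignment satisfies each clause.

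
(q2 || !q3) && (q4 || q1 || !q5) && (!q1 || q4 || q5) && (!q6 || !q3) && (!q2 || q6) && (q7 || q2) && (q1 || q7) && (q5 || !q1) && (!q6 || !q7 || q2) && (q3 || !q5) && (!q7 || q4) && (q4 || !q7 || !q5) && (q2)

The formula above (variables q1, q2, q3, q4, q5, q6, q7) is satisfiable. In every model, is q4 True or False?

Suppose q4 = false.
Unit clause (!q7) forces q7 = false.
Unit clause (q2) forces q2 = true.
Unit clause (q6) forces q6 = true.
Unit clause (!q3) forces q3 = false.
Unit clause (q1) forces q1 = true.
Unit clause (q5) forces q5 = true.
That conflicts with the unit clause (!q5).
So every satisfying assignment has q4 = True.

True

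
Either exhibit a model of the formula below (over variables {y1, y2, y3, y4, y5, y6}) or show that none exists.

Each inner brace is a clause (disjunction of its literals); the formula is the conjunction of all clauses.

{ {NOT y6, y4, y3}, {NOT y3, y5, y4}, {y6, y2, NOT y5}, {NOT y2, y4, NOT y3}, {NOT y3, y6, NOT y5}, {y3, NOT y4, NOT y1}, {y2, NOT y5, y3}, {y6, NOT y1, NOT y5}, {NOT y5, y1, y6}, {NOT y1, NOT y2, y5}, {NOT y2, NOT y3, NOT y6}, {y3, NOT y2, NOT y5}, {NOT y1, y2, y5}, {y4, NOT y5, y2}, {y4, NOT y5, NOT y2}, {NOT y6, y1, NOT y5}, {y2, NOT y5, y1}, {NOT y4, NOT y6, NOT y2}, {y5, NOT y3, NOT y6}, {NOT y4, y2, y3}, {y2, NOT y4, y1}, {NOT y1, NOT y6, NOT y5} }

y1: false, y2: true, y3: false, y4: true, y5: false, y6: false

Try y6 = false.
Try y2 = true.
Try y4 = true.
Try y3 = false.
From the singleton clause (NOT y1), y1 = false.
From the singleton clause (NOT y5), y5 = false.
This assignment satisfies each clause.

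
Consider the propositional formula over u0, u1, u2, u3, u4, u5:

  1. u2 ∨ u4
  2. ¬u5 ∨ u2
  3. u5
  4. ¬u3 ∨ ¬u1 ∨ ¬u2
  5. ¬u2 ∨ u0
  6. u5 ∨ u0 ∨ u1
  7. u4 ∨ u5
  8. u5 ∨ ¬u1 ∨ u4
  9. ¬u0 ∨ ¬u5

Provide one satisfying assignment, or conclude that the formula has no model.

Unit clause (u5) forces u5 = True.
Unit clause (u2) forces u2 = True.
Unit clause (u0) forces u0 = True.
That conflicts with the unit clause (¬u0).

UNSATISFIABLE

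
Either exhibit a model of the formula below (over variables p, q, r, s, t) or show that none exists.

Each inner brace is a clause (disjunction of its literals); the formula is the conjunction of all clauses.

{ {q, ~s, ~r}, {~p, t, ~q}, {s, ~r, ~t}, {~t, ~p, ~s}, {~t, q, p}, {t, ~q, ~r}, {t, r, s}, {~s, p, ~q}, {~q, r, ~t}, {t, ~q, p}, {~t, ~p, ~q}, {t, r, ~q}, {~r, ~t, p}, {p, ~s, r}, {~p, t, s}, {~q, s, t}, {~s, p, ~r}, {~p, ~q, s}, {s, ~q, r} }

Branch on q: set q = 0.
Branch on s: set s = 1.
The clause (~r) is unit, so r = 0.
The clause (p) is unit, so p = 1.
The clause (~t) is unit, so t = 0.
Every clause now holds.

p: 1; q: 0; r: 0; s: 1; t: 0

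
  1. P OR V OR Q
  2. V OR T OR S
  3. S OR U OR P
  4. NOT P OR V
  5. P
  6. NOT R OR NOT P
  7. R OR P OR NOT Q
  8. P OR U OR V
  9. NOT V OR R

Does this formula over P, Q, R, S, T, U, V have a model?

Unsatisfiable

From the singleton clause (P), P = true.
From the singleton clause (V), V = true.
From the singleton clause (NOT R), R = false.
That conflicts with the unit clause (R).
No assignment satisfies every clause.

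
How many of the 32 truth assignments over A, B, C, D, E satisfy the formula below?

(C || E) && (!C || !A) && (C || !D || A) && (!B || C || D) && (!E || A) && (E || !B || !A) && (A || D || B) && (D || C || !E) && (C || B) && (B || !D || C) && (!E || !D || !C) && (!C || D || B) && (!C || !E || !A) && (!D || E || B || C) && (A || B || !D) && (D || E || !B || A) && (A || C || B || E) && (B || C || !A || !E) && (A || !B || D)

There are 2^5 = 32 truth assignments over (A, B, C, D, E).
Split on B. With B = true, the clauses containing B are satisfied and !B drops from the rest; 2 of the 2^4 = 16 assignments to the other variables satisfy what remains.
With B = false, by the same count on the reduced clause set, 0 assignments work.
(One model: A=F, B=T, C=T, D=T, E=F.)
Total: 2 + 0 = 2.

2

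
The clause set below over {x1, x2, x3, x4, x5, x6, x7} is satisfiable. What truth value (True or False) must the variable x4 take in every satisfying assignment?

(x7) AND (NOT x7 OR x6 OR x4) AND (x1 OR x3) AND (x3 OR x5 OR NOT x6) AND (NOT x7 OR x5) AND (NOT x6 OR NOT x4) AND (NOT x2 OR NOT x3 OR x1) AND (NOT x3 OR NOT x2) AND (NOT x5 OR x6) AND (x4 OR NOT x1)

False

Suppose x4 = true.
From the singleton clause (x7), x7 = true.
From the singleton clause (x5), x5 = true.
From the singleton clause (NOT x6), x6 = false.
That conflicts with the unit clause (x6).
So every satisfying assignment has x4 = False.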